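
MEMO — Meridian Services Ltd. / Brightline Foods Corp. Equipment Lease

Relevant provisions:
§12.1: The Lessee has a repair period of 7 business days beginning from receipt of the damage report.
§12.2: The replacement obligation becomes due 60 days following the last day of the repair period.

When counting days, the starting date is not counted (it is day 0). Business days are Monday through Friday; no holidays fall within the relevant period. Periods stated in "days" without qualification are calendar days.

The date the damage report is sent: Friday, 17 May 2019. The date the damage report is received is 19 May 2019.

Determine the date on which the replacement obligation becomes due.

The last day of the repair period: 7 business days after Sunday, 19 May 2019, skipping weekends — May 20, May 21, May 22, May 23, May 24, May 27, May 28 — lands on Tuesday, 28 May 2019.
Adding 60 calendar days to 28 May 2019 gives 27 July 2019, which is the date on which the replacement obligation becomes due.

27 July 2019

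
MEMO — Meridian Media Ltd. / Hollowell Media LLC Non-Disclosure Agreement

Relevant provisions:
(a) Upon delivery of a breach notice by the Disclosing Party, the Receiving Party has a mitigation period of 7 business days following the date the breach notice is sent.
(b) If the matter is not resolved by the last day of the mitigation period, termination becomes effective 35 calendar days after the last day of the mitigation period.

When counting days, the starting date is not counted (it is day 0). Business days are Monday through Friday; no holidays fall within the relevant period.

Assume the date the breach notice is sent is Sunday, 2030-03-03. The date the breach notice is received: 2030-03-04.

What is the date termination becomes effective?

From Sunday, 2030-03-03, 7 business days (Mar 4, Mar 5, Mar 6, Mar 7, Mar 8, Mar 11, Mar 12, skipping weekends) brings us to Tuesday, 2030-03-12, which is the last day of the mitigation period.
Adding 35 calendar days to 2030-03-12 gives 2030-04-16, which is the date termination becomes effective.

2030-04-16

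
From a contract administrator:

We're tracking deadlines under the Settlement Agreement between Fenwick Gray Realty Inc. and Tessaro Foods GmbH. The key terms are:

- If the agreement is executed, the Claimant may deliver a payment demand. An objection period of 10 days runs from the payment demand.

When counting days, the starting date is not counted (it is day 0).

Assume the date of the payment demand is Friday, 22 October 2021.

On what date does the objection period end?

Adding 10 calendar days to 22 October 2021 gives 1 November 2021, which is the last day of the objection period.

1 November 2021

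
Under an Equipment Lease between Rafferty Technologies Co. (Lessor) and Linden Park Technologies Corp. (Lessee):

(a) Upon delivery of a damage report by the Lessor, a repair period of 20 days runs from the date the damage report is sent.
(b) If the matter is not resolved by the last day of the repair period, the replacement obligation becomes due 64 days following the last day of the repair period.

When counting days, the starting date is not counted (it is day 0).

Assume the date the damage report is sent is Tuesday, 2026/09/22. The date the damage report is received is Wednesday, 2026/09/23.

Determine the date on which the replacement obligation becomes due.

The last day of the repair period: 20 calendar days after 2026/09/22 is 2026/10/12.
The date on which the replacement obligation becomes due: 64 calendar days after 2026/10/12 is 2026/12/15.

2026/12/15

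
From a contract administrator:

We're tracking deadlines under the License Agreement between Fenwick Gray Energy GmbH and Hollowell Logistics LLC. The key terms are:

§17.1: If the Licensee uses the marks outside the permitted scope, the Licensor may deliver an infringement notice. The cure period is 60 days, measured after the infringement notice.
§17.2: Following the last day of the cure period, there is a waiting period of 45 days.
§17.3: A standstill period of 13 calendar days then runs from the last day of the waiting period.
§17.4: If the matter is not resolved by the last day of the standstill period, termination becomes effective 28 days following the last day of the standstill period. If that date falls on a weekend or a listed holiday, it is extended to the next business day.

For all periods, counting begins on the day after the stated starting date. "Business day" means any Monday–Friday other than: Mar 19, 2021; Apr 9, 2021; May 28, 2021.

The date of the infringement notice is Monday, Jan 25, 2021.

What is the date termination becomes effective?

The last day of the cure period: Jan 25, 2021 + 60 days = Mar 26, 2021.
Adding 45 calendar days to Mar 26, 2021 gives May 10, 2021, which is the last day of the waiting period.
Adding 13 calendar days to May 10, 2021 gives May 23, 2021, which is the last day of the standstill period.
Adding 28 calendar days to May 23, 2021 gives Jun 20, 2021, which is the date termination becomes effective. That falls on a Sunday, so it rolls to the next business day, Monday, Jun 21, 2021.

Jun 21, 2021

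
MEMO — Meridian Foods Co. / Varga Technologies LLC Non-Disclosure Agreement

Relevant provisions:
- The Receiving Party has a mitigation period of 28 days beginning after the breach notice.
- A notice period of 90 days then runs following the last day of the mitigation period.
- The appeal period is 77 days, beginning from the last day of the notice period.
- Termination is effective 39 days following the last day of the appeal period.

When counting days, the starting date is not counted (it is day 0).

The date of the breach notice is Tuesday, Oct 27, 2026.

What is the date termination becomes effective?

The last day of the mitigation period: Oct 27, 2026 + 28 days = Nov 24, 2026.
The last day of the notice period: Nov 24, 2026 + 90 days = Feb 22, 2027.
The last day of the appeal period: Feb 22, 2027 + 77 days = May 10, 2027.
Adding 39 calendar days to May 10, 2027 gives Jun 18, 2027, which is the date termination becomes effective.

Jun 18, 2027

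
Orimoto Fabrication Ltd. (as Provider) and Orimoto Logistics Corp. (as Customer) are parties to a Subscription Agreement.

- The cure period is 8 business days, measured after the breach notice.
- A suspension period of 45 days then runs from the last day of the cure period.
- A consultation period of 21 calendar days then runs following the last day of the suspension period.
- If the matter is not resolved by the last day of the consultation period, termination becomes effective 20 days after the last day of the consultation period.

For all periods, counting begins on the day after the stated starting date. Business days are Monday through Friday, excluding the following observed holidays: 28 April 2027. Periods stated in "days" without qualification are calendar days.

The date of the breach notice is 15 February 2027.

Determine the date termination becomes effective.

22 May 2027

The last day of the cure period: counting 8 business days from Monday, 15 February 2027 (Feb 16, Feb 17, Feb 18, Feb 19, Feb 22, Feb 23, Feb 24, Feb 25, skipping weekends) reaches Thursday, 25 February 2027.
The last day of the suspension period: 45 calendar days after 25 February 2027 is 11 April 2027.
The last day of the consultation period: 21 calendar days after 11 April 2027 is 2 May 2027.
The date termination becomes effective: 20 calendar days after 2 May 2027 is 22 May 2027.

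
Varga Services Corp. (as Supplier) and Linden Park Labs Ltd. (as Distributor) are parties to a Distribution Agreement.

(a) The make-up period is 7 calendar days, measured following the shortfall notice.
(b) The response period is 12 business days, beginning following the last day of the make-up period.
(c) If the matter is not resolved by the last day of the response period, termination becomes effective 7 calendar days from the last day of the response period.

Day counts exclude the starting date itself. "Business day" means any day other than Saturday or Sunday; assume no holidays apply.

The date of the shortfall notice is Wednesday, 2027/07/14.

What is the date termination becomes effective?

Adding 7 calendar days to 2027/07/14 gives 2027/07/21, which is the last day of the make-up period.
The last day of the response period: counting 12 business days from Wednesday, 2027/07/21 (Jul 22, Jul 23, Jul 26, Jul 27, …, Aug 4, Aug 5, Aug 6, skipping weekends) reaches Friday, 2027/08/06.
The date termination becomes effective: 7 calendar days after 2027/08/06 is 2027/08/13.

2027/08/13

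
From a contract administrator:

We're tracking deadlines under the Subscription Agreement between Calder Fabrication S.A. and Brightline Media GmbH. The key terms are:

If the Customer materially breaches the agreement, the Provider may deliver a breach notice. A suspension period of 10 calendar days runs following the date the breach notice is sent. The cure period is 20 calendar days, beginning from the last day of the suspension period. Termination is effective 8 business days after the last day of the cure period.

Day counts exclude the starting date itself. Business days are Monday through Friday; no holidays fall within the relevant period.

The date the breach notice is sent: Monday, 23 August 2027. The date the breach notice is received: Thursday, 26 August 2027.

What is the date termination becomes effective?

4 October 2027

Adding 10 calendar days to 23 August 2027 gives 2 September 2027, which is the last day of the suspension period.
Adding 20 calendar days to 2 September 2027 gives 22 September 2027, which is the last day of the cure period.
From Wednesday, 22 September 2027, 8 business days (Sep 23, Sep 24, Sep 27, Sep 28, Sep 29, Sep 30, Oct 1, Oct 4, skipping weekends) brings us to Monday, 4 October 2027, which is the date termination becomes effective.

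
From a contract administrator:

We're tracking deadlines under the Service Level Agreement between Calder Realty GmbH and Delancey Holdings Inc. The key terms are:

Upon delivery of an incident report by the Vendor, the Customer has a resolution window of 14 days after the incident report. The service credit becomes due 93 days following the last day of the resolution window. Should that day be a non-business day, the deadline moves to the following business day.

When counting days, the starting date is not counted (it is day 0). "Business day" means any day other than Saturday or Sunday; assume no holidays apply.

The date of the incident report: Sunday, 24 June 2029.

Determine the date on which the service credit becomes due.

9 October 2029

The last day of the resolution window: 24 June 2029 + 14 days = 8 July 2029.
Adding 93 calendar days to 8 July 2029 gives 9 October 2029, which is the date on which the service credit becomes due. 9 October 2029 is a Tuesday, so no roll-forward applies.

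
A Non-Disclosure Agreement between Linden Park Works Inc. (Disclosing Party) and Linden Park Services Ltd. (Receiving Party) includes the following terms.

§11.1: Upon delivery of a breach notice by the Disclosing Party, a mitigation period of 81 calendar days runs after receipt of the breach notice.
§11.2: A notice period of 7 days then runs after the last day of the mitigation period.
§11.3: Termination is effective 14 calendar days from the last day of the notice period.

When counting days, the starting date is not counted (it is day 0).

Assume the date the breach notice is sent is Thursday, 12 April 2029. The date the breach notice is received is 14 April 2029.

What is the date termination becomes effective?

Adding 81 calendar days to 14 April 2029 gives 4 July 2029, which is the last day of the mitigation period.
The last day of the notice period: 4 July 2029 + 7 days = 11 July 2029.
The date termination becomes effective: 14 calendar days after 11 July 2029 is 25 July 2029.

25 July 2029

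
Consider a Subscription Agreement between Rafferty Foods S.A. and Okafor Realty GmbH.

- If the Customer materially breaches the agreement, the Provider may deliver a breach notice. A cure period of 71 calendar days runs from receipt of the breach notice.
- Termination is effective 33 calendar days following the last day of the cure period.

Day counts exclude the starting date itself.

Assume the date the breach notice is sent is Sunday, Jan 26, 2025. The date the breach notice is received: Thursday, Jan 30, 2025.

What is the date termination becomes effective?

The last day of the cure period: 71 calendar days after Jan 30, 2025 is Apr 11, 2025.
The date termination becomes effective: Apr 11, 2025 + 33 days = May 14, 2025.

May 14, 2025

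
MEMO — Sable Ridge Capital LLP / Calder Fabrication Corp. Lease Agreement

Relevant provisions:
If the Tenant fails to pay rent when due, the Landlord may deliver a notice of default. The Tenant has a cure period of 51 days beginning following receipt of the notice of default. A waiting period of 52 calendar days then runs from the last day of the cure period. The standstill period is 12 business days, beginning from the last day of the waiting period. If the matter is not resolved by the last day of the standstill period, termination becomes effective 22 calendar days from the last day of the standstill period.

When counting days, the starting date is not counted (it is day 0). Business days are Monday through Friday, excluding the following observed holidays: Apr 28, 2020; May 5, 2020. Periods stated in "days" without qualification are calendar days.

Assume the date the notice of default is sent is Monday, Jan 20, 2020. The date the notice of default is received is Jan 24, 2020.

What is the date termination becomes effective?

Jun 13, 2020

The last day of the cure period: 51 calendar days after Jan 24, 2020 is Mar 15, 2020.
The last day of the waiting period: Mar 15, 2020 + 52 days = May 6, 2020.
From Wednesday, May 6, 2020, 12 business days (May 7, May 8, May 11, May 12, …, May 20, May 21, May 22, skipping weekends) brings us to Friday, May 22, 2020, which is the last day of the standstill period.
The date termination becomes effective: May 22, 2020 + 22 days = Jun 13, 2020.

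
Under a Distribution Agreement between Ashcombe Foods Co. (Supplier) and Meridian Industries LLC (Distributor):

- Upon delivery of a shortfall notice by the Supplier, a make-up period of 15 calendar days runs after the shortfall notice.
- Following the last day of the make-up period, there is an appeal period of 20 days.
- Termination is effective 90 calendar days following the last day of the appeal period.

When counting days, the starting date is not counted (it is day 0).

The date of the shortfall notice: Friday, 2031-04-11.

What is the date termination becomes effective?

2031-08-14

The last day of the make-up period: 2031-04-11 + 15 days = 2031-04-26.
Adding 20 calendar days to 2031-04-26 gives 2031-05-16, which is the last day of the appeal period.
Adding 90 calendar days to 2031-05-16 gives 2031-08-14, which is the date termination becomes effective.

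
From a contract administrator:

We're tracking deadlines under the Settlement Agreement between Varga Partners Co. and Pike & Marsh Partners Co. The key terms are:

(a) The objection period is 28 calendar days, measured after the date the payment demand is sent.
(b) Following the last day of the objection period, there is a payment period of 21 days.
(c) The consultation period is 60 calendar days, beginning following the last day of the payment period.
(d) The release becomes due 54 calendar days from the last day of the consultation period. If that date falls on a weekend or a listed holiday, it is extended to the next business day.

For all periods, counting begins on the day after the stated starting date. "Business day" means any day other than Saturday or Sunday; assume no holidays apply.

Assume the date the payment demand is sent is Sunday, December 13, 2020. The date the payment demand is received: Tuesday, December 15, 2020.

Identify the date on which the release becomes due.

May 25, 2021

Adding 28 calendar days to December 13, 2020 gives January 10, 2021, which is the last day of the objection period.
The last day of the payment period: 21 calendar days after January 10, 2021 is January 31, 2021.
The last day of the consultation period: January 31, 2021 + 60 days = April 1, 2021.
Adding 54 calendar days to April 1, 2021 gives May 25, 2021, which is the date on which the release becomes due. May 25, 2021 is a Tuesday, so no roll-forward applies.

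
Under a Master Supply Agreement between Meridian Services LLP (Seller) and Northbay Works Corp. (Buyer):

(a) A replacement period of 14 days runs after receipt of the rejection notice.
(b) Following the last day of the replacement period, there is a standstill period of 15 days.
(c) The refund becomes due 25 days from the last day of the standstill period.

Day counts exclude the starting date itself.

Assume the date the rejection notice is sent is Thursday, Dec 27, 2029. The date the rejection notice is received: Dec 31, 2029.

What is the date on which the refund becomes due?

Feb 23, 2030

The last day of the replacement period: Dec 31, 2029 + 14 days = Jan 14, 2030.
The last day of the standstill period: 15 calendar days after Jan 14, 2030 is Jan 29, 2030.
The date on which the refund becomes due: Jan 29, 2030 + 25 days = Feb 23, 2030.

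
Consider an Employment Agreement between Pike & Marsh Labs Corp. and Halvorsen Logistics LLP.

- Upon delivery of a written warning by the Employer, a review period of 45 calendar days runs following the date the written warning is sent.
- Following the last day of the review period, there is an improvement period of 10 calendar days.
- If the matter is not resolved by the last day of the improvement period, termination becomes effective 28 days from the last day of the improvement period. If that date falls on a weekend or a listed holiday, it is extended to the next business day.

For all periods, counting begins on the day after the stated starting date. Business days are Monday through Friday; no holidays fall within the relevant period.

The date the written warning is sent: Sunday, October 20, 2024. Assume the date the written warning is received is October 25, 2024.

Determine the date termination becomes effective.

Adding 45 calendar days to October 20, 2024 gives December 4, 2024, which is the last day of the review period.
The last day of the improvement period: 10 calendar days after December 4, 2024 is December 14, 2024.
The date termination becomes effective: 28 calendar days after December 14, 2024 is January 11, 2025. That falls on a Saturday, so it rolls to the next business day, Monday, January 13, 2025.

January 13, 2025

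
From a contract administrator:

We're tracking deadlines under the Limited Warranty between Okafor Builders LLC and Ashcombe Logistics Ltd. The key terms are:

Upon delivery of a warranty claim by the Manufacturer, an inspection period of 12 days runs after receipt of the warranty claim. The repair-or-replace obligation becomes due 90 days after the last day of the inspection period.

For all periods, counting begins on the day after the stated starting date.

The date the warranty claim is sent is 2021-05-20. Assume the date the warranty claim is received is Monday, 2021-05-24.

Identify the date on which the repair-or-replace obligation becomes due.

The last day of the inspection period: 12 calendar days after 2021-05-24 is 2021-06-05.
The date on which the repair-or-replace obligation becomes due: 2021-06-05 + 90 days = 2021-09-03.

2021-09-03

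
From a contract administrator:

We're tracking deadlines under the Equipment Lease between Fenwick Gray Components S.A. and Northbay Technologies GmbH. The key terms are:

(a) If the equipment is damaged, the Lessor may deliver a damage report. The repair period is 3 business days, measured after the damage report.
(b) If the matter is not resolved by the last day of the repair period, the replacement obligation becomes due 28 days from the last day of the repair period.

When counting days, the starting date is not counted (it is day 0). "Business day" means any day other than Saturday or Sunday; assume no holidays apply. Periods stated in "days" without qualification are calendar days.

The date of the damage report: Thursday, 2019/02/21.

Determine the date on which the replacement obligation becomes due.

2019/03/26

From Thursday, 2019/02/21, 3 business days (Feb 22, Feb 25, Feb 26, skipping weekends) brings us to Tuesday, 2019/02/26, which is the last day of the repair period.
Adding 28 calendar days to 2019/02/26 gives 2019/03/26, which is the date on which the replacement obligation becomes due.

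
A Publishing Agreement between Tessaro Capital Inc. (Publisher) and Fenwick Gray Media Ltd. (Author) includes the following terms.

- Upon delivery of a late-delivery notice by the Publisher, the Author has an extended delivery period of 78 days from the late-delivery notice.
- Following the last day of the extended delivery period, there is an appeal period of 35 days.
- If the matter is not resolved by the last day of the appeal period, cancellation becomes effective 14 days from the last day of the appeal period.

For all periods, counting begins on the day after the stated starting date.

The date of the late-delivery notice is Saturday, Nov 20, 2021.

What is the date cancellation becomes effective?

Adding 78 calendar days to Nov 20, 2021 gives Feb 6, 2022, which is the last day of the extended delivery period.
The last day of the appeal period: Feb 6, 2022 + 35 days = Mar 13, 2022.
The date cancellation becomes effective: Mar 13, 2022 + 14 days = Mar 27, 2022.

Mar 27, 2022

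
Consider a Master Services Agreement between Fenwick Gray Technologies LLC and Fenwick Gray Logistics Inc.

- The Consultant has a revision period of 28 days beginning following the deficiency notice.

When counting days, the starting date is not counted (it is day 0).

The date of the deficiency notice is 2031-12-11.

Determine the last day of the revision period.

2032-01-08

The last day of the revision period: 28 calendar days after 2031-12-11 is 2032-01-08.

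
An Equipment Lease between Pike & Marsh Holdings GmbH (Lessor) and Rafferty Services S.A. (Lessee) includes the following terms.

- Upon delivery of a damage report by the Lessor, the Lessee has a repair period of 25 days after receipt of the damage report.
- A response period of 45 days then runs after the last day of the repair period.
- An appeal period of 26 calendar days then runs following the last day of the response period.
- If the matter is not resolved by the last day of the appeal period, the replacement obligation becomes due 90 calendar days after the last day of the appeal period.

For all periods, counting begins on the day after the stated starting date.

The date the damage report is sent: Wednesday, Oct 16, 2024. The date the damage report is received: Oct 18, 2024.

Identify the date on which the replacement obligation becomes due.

Apr 22, 2025

The last day of the repair period: 25 calendar days after Oct 18, 2024 is Nov 12, 2024.
The last day of the response period: 45 calendar days after Nov 12, 2024 is Dec 27, 2024.
The last day of the appeal period: Dec 27, 2024 + 26 days = Jan 22, 2025.
Adding 90 calendar days to Jan 22, 2025 gives Apr 22, 2025, which is the date on which the replacement obligation becomes due.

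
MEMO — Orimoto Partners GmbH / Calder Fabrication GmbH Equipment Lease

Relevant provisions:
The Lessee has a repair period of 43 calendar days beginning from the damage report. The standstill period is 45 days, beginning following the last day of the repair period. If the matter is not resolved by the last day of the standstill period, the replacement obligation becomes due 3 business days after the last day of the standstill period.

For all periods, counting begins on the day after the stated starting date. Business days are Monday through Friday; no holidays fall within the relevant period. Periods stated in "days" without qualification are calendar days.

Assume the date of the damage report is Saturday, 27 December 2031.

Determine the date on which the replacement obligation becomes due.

Adding 43 calendar days to 27 December 2031 gives 8 February 2032, which is the last day of the repair period.
Adding 45 calendar days to 8 February 2032 gives 24 March 2032, which is the last day of the standstill period.
From Wednesday, 24 March 2032, 3 business days (Mar 25, Mar 26, Mar 29, skipping weekends) brings us to Monday, 29 March 2032, which is the date on which the replacement obligation becomes due.

29 March 2032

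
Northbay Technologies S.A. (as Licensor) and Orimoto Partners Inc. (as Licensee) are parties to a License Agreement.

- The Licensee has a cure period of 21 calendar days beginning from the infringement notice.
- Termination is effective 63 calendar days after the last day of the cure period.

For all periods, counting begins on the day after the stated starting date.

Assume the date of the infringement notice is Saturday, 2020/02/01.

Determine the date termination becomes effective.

The last day of the cure period: 2020/02/01 + 21 days = 2020/02/22.
The date termination becomes effective: 2020/02/22 + 63 days = 2020/04/25.

2020/04/25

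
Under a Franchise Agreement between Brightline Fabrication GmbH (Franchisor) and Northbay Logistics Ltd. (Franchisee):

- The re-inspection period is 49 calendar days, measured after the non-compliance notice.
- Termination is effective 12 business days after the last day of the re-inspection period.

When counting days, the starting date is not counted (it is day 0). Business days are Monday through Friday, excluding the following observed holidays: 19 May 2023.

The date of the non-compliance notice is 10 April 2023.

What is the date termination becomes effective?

14 June 2023

The last day of the re-inspection period: 10 April 2023 + 49 days = 29 May 2023.
From Monday, 29 May 2023, 12 business days (May 30, May 31, Jun 1, Jun 2, …, Jun 12, Jun 13, Jun 14, skipping weekends) brings us to Wednesday, 14 June 2023, which is the date termination becomes effective.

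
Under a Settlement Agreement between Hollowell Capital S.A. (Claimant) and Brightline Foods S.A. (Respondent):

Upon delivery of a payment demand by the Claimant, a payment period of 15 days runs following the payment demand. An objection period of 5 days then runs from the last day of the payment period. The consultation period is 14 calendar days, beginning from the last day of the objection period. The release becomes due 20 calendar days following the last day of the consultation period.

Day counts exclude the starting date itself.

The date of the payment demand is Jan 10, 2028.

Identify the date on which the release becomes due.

The last day of the payment period: Jan 10, 2028 + 15 days = Jan 25, 2028.
Adding 5 calendar days to Jan 25, 2028 gives Jan 30, 2028, which is the last day of the objection period.
Adding 14 calendar days to Jan 30, 2028 gives Feb 13, 2028, which is the last day of the consultation period.
Adding 20 calendar days to Feb 13, 2028 gives Mar 4, 2028, which is the date on which the release becomes due.

Mar 4, 2028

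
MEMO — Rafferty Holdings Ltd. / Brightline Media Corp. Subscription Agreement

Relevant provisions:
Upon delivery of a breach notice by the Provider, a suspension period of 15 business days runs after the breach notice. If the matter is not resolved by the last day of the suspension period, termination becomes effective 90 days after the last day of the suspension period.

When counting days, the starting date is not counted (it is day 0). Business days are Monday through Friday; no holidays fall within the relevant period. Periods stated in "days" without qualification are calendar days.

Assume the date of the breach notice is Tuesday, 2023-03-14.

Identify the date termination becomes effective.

2023-07-03

The last day of the suspension period: 15 business days after Tuesday, 2023-03-14, skipping weekends — Mar 15, Mar 16, Mar 17, Mar 20, …, Mar 31, Apr 3, Apr 4 — lands on Tuesday, 2023-04-04.
The date termination becomes effective: 90 calendar days after 2023-04-04 is 2023-07-03.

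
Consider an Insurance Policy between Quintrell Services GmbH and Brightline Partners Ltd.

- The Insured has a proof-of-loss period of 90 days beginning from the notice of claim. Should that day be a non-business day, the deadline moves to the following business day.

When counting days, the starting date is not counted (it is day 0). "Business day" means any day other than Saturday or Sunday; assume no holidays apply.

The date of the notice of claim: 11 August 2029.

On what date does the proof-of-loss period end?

The last day of the proof-of-loss period: 11 August 2029 + 90 days = 9 November 2029. 9 November 2029 is a Friday, so no roll-forward applies.

9 November 2029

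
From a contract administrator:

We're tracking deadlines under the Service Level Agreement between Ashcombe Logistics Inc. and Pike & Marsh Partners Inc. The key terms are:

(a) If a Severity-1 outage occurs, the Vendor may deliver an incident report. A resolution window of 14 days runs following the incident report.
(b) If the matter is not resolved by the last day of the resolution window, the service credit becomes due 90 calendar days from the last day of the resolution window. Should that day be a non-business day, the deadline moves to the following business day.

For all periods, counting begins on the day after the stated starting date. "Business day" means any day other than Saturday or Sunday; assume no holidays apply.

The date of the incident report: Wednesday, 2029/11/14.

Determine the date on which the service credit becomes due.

2030/02/26

Adding 14 calendar days to 2029/11/14 gives 2029/11/28, which is the last day of the resolution window.
The date on which the service credit becomes due: 90 calendar days after 2029/11/28 is 2030/02/26. 2030/02/26 is a Tuesday, so no roll-forward applies.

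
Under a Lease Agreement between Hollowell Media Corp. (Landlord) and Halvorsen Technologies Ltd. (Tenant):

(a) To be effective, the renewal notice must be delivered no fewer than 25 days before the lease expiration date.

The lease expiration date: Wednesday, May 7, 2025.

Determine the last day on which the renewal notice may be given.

May 7, 2025 minus 25 days is Apr 12, 2025.

Apr 12, 2025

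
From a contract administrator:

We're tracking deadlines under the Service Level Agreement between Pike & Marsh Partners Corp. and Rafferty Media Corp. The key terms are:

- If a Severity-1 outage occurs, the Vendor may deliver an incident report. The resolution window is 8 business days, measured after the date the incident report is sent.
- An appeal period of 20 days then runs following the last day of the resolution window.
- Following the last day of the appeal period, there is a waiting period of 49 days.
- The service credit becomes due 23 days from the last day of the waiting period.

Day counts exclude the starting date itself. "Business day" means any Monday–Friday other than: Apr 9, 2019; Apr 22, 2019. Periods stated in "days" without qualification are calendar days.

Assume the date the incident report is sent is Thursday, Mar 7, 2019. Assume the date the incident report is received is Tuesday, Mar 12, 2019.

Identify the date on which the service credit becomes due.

The last day of the resolution window: 8 business days after Thursday, Mar 7, 2019, skipping weekends — Mar 8, Mar 11, Mar 12, Mar 13, Mar 14, Mar 15, Mar 18, Mar 19 — lands on Tuesday, Mar 19, 2019.
Adding 20 calendar days to Mar 19, 2019 gives Apr 8, 2019, which is the last day of the appeal period.
The last day of the waiting period: Apr 8, 2019 + 49 days = May 27, 2019.
The date on which the service credit becomes due: 23 calendar days after May 27, 2019 is Jun 19, 2019.

Jun 19, 2019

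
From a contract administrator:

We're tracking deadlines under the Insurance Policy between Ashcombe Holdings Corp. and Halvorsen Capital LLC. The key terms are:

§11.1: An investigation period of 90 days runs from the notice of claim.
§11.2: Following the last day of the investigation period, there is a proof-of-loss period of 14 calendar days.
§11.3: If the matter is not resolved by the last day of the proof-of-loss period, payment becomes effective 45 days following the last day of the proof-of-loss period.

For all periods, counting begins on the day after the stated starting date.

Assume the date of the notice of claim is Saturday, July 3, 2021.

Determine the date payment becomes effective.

The last day of the investigation period: 90 calendar days after July 3, 2021 is October 1, 2021.
The last day of the proof-of-loss period: 14 calendar days after October 1, 2021 is October 15, 2021.
The date payment becomes effective: October 15, 2021 + 45 days = November 29, 2021.

November 29, 2021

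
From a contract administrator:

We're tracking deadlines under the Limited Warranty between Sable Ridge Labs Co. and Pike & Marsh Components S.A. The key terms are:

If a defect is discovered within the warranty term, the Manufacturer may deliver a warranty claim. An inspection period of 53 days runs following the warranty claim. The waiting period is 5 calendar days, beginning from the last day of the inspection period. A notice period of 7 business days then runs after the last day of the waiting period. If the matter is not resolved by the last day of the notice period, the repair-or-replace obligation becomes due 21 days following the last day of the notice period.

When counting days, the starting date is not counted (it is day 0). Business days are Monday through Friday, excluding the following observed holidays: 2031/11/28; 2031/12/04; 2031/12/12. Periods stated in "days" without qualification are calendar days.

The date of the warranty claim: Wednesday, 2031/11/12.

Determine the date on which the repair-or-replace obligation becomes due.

The last day of the inspection period: 53 calendar days after 2031/11/12 is 2032/01/04.
Adding 5 calendar days to 2032/01/04 gives 2032/01/09, which is the last day of the waiting period.
The last day of the notice period: counting 7 business days from Friday, 2032/01/09 (Jan 12, Jan 13, Jan 14, Jan 15, Jan 16, Jan 19, Jan 20, skipping weekends) reaches Tuesday, 2032/01/20.
Adding 21 calendar days to 2032/01/20 gives 2032/02/10, which is the date on which the repair-or-replace obligation becomes due.

2032/02/10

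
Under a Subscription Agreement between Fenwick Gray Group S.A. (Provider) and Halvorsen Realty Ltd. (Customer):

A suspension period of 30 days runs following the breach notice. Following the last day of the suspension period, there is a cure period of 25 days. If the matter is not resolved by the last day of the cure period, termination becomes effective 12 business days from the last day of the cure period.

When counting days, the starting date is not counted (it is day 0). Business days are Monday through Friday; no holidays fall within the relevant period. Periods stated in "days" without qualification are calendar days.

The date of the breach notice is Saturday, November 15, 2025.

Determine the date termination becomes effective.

January 27, 2026

Adding 30 calendar days to November 15, 2025 gives December 15, 2025, which is the last day of the suspension period.
The last day of the cure period: 25 calendar days after December 15, 2025 is January 9, 2026.
The date termination becomes effective: counting 12 business days from Friday, January 9, 2026 (Jan 12, Jan 13, Jan 14, Jan 15, …, Jan 23, Jan 26, Jan 27, skipping weekends) reaches Tuesday, January 27, 2026.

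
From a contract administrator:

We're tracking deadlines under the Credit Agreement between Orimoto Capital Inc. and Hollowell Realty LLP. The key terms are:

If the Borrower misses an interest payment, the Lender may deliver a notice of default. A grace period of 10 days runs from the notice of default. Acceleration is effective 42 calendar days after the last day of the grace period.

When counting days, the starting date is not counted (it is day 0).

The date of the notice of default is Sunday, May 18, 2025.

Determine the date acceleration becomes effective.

July 9, 2025

The last day of the grace period: 10 calendar days after May 18, 2025 is May 28, 2025.
The date acceleration becomes effective: 42 calendar days after May 28, 2025 is July 9, 2025.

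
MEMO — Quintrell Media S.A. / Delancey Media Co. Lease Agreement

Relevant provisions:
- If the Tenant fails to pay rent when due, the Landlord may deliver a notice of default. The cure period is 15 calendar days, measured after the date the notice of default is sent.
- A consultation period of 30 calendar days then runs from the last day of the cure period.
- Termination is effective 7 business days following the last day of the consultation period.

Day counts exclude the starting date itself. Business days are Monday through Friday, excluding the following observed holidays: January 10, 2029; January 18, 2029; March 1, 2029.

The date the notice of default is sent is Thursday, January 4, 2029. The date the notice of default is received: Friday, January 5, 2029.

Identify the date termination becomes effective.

Adding 15 calendar days to January 4, 2029 gives January 19, 2029, which is the last day of the cure period.
The last day of the consultation period: 30 calendar days after January 19, 2029 is February 18, 2029.
From Sunday, February 18, 2029, 7 business days (Feb 19, Feb 20, Feb 21, Feb 22, Feb 23, Feb 26, Feb 27, skipping weekends) brings us to Tuesday, February 27, 2029, which is the date termination becomes effective.

February 27, 2029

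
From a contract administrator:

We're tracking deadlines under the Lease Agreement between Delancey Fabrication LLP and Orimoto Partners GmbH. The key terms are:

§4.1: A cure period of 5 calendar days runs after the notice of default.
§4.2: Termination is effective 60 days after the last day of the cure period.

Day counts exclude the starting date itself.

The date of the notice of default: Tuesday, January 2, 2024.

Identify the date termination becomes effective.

March 7, 2024

Adding 5 calendar days to January 2, 2024 gives January 7, 2024, which is the last day of the cure period.
The date termination becomes effective: January 7, 2024 + 60 days = March 7, 2024.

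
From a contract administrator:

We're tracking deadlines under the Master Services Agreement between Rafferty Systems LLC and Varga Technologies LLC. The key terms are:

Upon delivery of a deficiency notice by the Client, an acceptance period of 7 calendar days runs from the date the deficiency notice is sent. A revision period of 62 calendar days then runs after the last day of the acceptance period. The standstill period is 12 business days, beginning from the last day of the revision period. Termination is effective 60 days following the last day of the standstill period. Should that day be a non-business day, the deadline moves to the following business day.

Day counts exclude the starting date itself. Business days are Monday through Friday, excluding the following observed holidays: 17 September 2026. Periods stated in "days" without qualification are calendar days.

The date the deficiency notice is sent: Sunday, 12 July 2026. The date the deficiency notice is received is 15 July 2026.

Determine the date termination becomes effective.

The last day of the acceptance period: 12 July 2026 + 7 days = 19 July 2026.
Adding 62 calendar days to 19 July 2026 gives 19 September 2026, which is the last day of the revision period.
The last day of the standstill period: counting 12 business days from Saturday, 19 September 2026 (Sep 21, Sep 22, Sep 23, Sep 24, …, Oct 2, Oct 5, Oct 6, skipping weekends) reaches Tuesday, 6 October 2026.
Adding 60 calendar days to 6 October 2026 gives 5 December 2026, which is the date termination becomes effective. That falls on a Saturday, so it rolls to the next business day, Monday, 7 December 2026.

7 December 2026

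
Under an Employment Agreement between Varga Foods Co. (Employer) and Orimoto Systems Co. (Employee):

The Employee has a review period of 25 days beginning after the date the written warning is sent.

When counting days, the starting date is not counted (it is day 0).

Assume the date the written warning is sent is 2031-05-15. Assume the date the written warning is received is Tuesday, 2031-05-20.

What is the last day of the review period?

2031-06-09

The last day of the review period: 25 calendar days after 2031-05-15 is 2031-06-09.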